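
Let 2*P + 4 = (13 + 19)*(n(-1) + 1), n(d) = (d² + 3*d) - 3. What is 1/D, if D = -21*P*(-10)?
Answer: -1/13860 ≈ -7.2150e-5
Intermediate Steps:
n(d) = -3 + d² + 3*d
P = -66 (P = -2 + ((13 + 19)*((-3 + (-1)² + 3*(-1)) + 1))/2 = -2 + (32*((-3 + 1 - 3) + 1))/2 = -2 + (32*(-5 + 1))/2 = -2 + (32*(-4))/2 = -2 + (½)*(-128) = -2 - 64 = -66)
D = -13860 (D = -21*(-66)*(-10) = 1386*(-10) = -13860)
1/D = 1/(-13860) = -1/13860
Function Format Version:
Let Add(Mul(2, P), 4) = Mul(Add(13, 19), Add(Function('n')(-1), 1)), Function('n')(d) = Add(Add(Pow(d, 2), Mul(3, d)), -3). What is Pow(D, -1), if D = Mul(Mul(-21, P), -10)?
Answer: Rational(-1, 13860) ≈ -7.2150e-5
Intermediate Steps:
Function('n')(d) = Add(-3, Pow(d, 2), Mul(3, d))
P = -66 (P = Add(-2, Mul(Rational(1, 2), Mul(Add(13, 19), Add(Add(-3, Pow(-1, 2), Mul(3, -1)), 1)))) = Add(-2, Mul(Rational(1, 2), Mul(32, Add(Add(-3, 1, -3), 1)))) = Add(-2, Mul(Rational(1, 2), Mul(32, Add(-5, 1)))) = Add(-2, Mul(Rational(1, 2), Mul(32, -4))) = Add(-2, Mul(Rational(1, 2), -128)) = Add(-2, -64) = -66)
D = -13860 (D = Mul(Mul(-21, -66), -10) = Mul(1386, -10) = -13860)
Pow(D, -1) = Pow(-13860, -1) = Rational(-1, 13860)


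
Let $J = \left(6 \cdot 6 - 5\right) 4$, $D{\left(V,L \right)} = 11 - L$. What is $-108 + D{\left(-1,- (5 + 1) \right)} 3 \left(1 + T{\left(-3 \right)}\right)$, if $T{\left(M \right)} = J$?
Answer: $6267$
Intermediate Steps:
$J = 124$ ($J = \left(36 - 5\right) 4 = 31 \cdot 4 = 124$)
$T{\left(M \right)} = 124$
$-108 + D{\left(-1,- (5 + 1) \right)} 3 \left(1 + T{\left(-3 \right)}\right) = -108 + \left(11 - - (5 + 1)\right) 3 \left(1 + 124\right) = -108 + \left(11 - \left(-1\right) 6\right) 3 \cdot 125 = -108 + \left(11 - -6\right) 375 = -108 + \left(11 + 6\right) 375 = -108 + 17 \cdot 375 = -108 + 6375 = 6267$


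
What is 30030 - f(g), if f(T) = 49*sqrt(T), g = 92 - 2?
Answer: 30030 - 147*sqrt(10) ≈ 29565.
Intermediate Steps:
g = 90
30030 - f(g) = 30030 - 49*sqrt(90) = 30030 - 49*3*sqrt(10) = 30030 - 147*sqrt(10)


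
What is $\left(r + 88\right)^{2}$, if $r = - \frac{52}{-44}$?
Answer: $\frac{962361}{121} \approx 7953.4$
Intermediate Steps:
$r = \frac{13}{11}$ ($r = \left(-52\right) \left(- \frac{1}{44}\right) = \frac{13}{11} \approx 1.1818$)
$\left(r + 88\right)^{2} = \left(\frac{13}{11} + 88\right)^{2} = \left(\frac{981}{11}\right)^{2} = \frac{962361}{121}$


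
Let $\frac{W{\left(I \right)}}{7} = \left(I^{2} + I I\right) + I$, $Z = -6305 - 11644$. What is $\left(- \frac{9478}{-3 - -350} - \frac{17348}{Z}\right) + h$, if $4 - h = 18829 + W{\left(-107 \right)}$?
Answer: $- \frac{1111056680552}{6228303} \approx -1.7839 \cdot 10^{5}$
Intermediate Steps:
$Z = -17949$ ($Z = -6305 - 11644 = -17949$)
$W{\left(I \right)} = 7 I + 14 I^{2}$ ($W{\left(I \right)} = 7 \left(\left(I^{2} + I I\right) + I\right) = 7 \left(\left(I^{2} + I^{2}\right) + I\right) = 7 \left(2 I^{2} + I\right) = 7 \left(I + 2 I^{2}\right) = 7 I + 14 I^{2}$)
$h = -178362$ ($h = 4 - \left(18829 + 7 \left(-107\right) \left(1 + 2 \left(-107\right)\right)\right) = 4 - \left(18829 + 7 \left(-107\right) \left(1 - 214\right)\right) = 4 - \left(18829 + 7 \left(-107\right) \left(-213\right)\right) = 4 - \left(18829 + 159537\right) = 4 - 178366 = -178362$)
$\left(- \frac{9478}{-3 - -350} - \frac{17348}{Z}\right) + h = \left(- \frac{9478}{-3 - -350} - \frac{17348}{-17949}\right) - 178362 = \left(- \frac{9478}{-3 + 350} - - \frac{17348}{17949}\right) - 178362 = \left(- \frac{9478}{347} + \frac{17348}{17949}\right) - 178362 = - \frac{164100866}{6228303} - 178362 = - \frac{1111056680552}{6228303}$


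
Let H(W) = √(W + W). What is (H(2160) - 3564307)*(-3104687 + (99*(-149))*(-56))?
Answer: 8121740423717 - 27343572*√30 ≈ 8.1216e+12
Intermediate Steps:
H(W) = √2*√W (H(W) = √(2*W) = √2*√W)
(H(2160) - 3564307)*(-3104687 + (99*(-149))*(-56)) = (√2*√2160 - 3564307)*(-3104687 + (99*(-149))*(-56)) = (√2*(12*√15) - 3564307)*(-3104687 - 14751*(-56)) = (12*√30 - 3564307)*(-3104687 + 826056) = (-3564307 + 12*√30)*(-2278631) = 8121740423717 - 27343572*√30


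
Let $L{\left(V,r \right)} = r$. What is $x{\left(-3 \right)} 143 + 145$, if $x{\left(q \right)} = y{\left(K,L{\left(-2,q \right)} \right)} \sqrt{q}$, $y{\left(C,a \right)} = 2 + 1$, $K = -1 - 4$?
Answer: $145 + 429 i \sqrt{3} \approx 145.0 + 743.05 i$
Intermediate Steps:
$K = -5$ ($K = -1 - 4 = -5$)
$y{\left(C,a \right)} = 3$
$x{\left(q \right)} = 3 \sqrt{q}$
$x{\left(-3 \right)} 143 + 145 = 3 \sqrt{-3} \cdot 143 + 145 = 3 i \sqrt{3} \cdot 143 + 145 = 429 i \sqrt{3} + 145 = 145 + 429 i \sqrt{3}$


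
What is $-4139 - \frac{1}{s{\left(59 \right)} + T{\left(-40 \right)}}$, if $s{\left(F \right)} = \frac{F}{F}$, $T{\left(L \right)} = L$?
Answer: $- \frac{161420}{39} \approx -4139.0$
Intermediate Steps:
$s{\left(F \right)} = 1$
$-4139 - \frac{1}{s{\left(59 \right)} + T{\left(-40 \right)}} = -4139 - \frac{1}{1 - 40} = -4139 - \frac{1}{-39} = -4139 - - \frac{1}{39} = -4139 + \frac{1}{39} = - \frac{161420}{39}$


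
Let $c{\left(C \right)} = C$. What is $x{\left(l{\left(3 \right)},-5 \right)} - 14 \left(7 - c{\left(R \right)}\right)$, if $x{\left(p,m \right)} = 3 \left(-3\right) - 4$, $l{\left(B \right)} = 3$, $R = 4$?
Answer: $-55$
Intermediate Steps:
$x{\left(p,m \right)} = -13$ ($x{\left(p,m \right)} = -9 - 4 = -13$)
$x{\left(l{\left(3 \right)},-5 \right)} - 14 \left(7 - c{\left(R \right)}\right) = -13 - 14 \left(7 - 4\right) = -13 - 42 = -55$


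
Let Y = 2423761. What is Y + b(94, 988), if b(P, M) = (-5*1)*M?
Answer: 2418821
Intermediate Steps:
b(P, M) = -5*M
Y + b(94, 988) = 2423761 - 5*988 = 2423761 - 4940 = 2418821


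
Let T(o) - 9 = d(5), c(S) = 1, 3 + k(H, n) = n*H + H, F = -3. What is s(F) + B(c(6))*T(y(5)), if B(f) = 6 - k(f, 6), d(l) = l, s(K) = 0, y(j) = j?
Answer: 28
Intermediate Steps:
k(H, n) = -3 + H + H*n (k(H, n) = -3 + (n*H + H) = -3 + (H*n + H) = -3 + (H + H*n) = -3 + H + H*n)
T(o) = 14 (T(o) = 9 + 5 = 14)
B(f) = 9 - 7*f (B(f) = 6 - (-3 + f + f*6) = 6 - (-3 + f + 6*f) = 6 - (-3 + 7*f) = 6 + (3 - 7*f) = 9 - 7*f)
s(F) + B(c(6))*T(y(5)) = 0 + (9 - 7*1)*14 = 0 + (9 - 7)*14 = 0 + 2*14 = 0 + 28 = 28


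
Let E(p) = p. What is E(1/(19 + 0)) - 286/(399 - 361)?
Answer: -142/19 ≈ -7.4737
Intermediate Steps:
E(1/(19 + 0)) - 286/(399 - 361) = 1/(19 + 0) - 286/(399 - 361) = 1/19 - 286/38 = 1/19 + (1/38)*(-286) = 1/19 - 143/19 = -142/19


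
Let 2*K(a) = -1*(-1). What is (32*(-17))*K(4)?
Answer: -272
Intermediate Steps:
K(a) = 1/2 (K(a) = (-1*(-1))/2 = (1/2)*1 = 1/2)
(32*(-17))*K(4) = (32*(-17))*(1/2) = -544*1/2 = -272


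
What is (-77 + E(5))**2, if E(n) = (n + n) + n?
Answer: 3844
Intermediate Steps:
E(n) = 3*n (E(n) = 2*n + n = 3*n)
(-77 + E(5))**2 = (-77 + 3*5)**2 = (-77 + 15)**2 = (-62)**2 = 3844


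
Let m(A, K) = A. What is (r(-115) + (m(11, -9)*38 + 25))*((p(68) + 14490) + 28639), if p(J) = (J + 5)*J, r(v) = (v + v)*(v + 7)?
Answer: 1215935319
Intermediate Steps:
r(v) = 2*v*(7 + v) (r(v) = (2*v)*(7 + v) = 2*v*(7 + v))
p(J) = J*(5 + J) (p(J) = (5 + J)*J = J*(5 + J))
(r(-115) + (m(11, -9)*38 + 25))*((p(68) + 14490) + 28639) = (2*(-115)*(7 - 115) + (11*38 + 25))*((68*(5 + 68) + 14490) + 28639) = (2*(-115)*(-108) + (418 + 25))*((68*73 + 14490) + 28639) = (24840 + 443)*((4964 + 14490) + 28639) = 25283*(19454 + 28639) = 25283*48093 = 1215935319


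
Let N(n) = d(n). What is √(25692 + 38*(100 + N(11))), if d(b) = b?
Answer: √29910 ≈ 172.95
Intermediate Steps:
N(n) = n
√(25692 + 38*(100 + N(11))) = √(25692 + 38*(100 + 11)) = √(25692 + 38*111) = √(25692 + 4218) = √29910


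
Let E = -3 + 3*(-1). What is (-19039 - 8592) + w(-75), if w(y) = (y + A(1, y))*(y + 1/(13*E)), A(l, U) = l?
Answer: -861122/39 ≈ -22080.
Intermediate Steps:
E = -6 (E = -3 - 3 = -6)
w(y) = (1 + y)*(-1/78 + y) (w(y) = (y + 1)*(y + 1/(13*(-6))) = (1 + y)*(y + 1/(-78)) = (1 + y)*(y - 1/78) = (1 + y)*(-1/78 + y))
(-19039 - 8592) + w(-75) = (-19039 - 8592) + (-1/78 - 1/78*(-75) - 75*(1 - 75)) = -27631 + (-1/78 + 25/26 - 75*(-74)) = -27631 + (-1/78 + 25/26 + 5550) = -27631 + 216487/39 = -861122/39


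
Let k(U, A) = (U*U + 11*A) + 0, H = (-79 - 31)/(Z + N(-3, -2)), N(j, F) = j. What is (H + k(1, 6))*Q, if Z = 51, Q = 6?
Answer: 1553/4 ≈ 388.25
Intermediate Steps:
H = -55/24 (H = (-79 - 31)/(51 - 3) = -110/48 = -110*1/48 = -55/24 ≈ -2.2917)
k(U, A) = U**2 + 11*A (k(U, A) = (U**2 + 11*A) + 0 = U**2 + 11*A)
(H + k(1, 6))*Q = (-55/24 + (1**2 + 11*6))*6 = (-55/24 + (1 + 66))*6 = (-55/24 + 67)*6 = (1553/24)*6 = 1553/4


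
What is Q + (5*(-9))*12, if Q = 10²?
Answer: -440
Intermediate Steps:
Q = 100
Q + (5*(-9))*12 = 100 + (5*(-9))*12 = 100 - 45*12 = 100 - 540 = -440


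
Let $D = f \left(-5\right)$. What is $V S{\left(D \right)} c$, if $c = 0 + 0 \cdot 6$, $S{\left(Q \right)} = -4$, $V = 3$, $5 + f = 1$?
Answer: $0$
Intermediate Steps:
$f = -4$ ($f = -5 + 1 = -4$)
$D = 20$ ($D = \left(-4\right) \left(-5\right) = 20$)
$c = 0$ ($c = 0 + 0 = 0$)
$V S{\left(D \right)} c = 3 \left(-4\right) 0 = \left(-12\right) 0 = 0$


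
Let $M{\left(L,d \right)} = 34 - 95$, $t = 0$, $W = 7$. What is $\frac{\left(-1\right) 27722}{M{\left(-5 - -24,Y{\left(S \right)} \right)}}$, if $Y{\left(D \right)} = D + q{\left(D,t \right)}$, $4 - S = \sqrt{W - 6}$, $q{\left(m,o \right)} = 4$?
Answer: $\frac{27722}{61} \approx 454.46$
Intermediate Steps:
$S = 3$ ($S = 4 - \sqrt{7 - 6} = 4 - \sqrt{1} = 4 - 1 = 3$)
$Y{\left(D \right)} = 4 + D$ ($Y{\left(D \right)} = D + 4 = 4 + D$)
$M{\left(L,d \right)} = -61$ ($M{\left(L,d \right)} = 34 - 95 = -61$)
$\frac{\left(-1\right) 27722}{M{\left(-5 - -24,Y{\left(S \right)} \right)}} = \frac{\left(-1\right) 27722}{-61} = \left(-27722\right) \left(- \frac{1}{61}\right) = \frac{27722}{61}$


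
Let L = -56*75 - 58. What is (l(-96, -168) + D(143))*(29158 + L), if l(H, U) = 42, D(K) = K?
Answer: 4606500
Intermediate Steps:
L = -4258 (L = -4200 - 58 = -4258)
(l(-96, -168) + D(143))*(29158 + L) = (42 + 143)*(29158 - 4258) = 185*24900 = 4606500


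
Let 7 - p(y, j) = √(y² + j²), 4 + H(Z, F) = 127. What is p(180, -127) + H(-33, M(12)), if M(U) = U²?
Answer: 130 - √48529 ≈ -90.293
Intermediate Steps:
H(Z, F) = 123 (H(Z, F) = -4 + 127 = 123)
p(y, j) = 7 - √(j² + y²) (p(y, j) = 7 - √(y² + j²) = 7 - √(j² + y²))
p(180, -127) + H(-33, M(12)) = (7 - √((-127)² + 180²)) + 123 = (7 - √(16129 + 32400)) + 123 = (7 - √48529) + 123 = 130 - √48529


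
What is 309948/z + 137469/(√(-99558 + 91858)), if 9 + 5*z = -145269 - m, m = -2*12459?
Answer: -25829/2006 - 137469*I*√77/770 ≈ -12.876 - 1566.6*I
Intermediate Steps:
m = -24918
z = -24072 (z = -9/5 + (-145269 - 1*(-24918))/5 = -9/5 + (-145269 + 24918)/5 = -9/5 + (⅕)*(-120351) = -9/5 - 120351/5 = -24072)
309948/z + 137469/(√(-99558 + 91858)) = 309948/(-24072) + 137469/(√(-99558 + 91858)) = 309948*(-1/24072) + 137469/(√(-7700)) = -25829/2006 + 137469/((10*I*√77)) = -25829/2006 + 137469*(-I*√77/770) = -25829/2006 - 137469*I*√77/770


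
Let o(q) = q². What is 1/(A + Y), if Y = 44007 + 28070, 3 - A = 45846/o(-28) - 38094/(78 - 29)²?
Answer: 2744/197670595 ≈ 1.3882e-5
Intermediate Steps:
A = -108693/2744 (A = 3 - (45846/((-28)²) - 38094/(78 - 29)²) = 3 - (45846/784 - 38094/(49²)) = 3 - (45846*(1/784) - 38094/2401) = 3 - (22923/392 - 38094*1/2401) = 3 - (22923/392 - 5442/343) = 3 - 1*116925/2744 = 3 - 116925/2744 = -108693/2744 ≈ -39.611)
Y = 72077
1/(A + Y) = 1/(-108693/2744 + 72077) = 1/(197670595/2744) = 2744/197670595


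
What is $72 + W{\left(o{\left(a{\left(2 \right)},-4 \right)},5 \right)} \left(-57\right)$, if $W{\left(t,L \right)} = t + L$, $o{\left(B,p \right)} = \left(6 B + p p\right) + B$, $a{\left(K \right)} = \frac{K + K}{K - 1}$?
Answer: $-2721$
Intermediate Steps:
$a{\left(K \right)} = \frac{2 K}{-1 + K}$
$o{\left(B,p \right)} = p^{2} + 7 B$ ($o{\left(B,p \right)} = \left(6 B + p^{2}\right) + B = \left(p^{2} + 6 B\right) + B = p^{2} + 7 B$)
$W{\left(t,L \right)} = L + t$
$72 + W{\left(o{\left(a{\left(2 \right)},-4 \right)},5 \right)} \left(-57\right) = 72 + \left(5 + \left(\left(-4\right)^{2} + 7 \cdot 2 \cdot 2 \frac{1}{-1 + 2}\right)\right) \left(-57\right) = 72 + \left(5 + \left(16 + 7 \cdot 2 \cdot 2 \cdot 1^{-1}\right)\right) \left(-57\right) = 72 + \left(5 + \left(16 + 7 \cdot 2 \cdot 2 \cdot 1\right)\right) \left(-57\right) = 72 + \left(5 + \left(16 + 7 \cdot 4\right)\right) \left(-57\right) = 72 + \left(5 + \left(16 + 28\right)\right) \left(-57\right) = 72 + \left(5 + 44\right) \left(-57\right) = 72 + 49 \left(-57\right) = 72 - 2793 = -2721$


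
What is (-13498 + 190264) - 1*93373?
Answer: 83393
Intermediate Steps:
(-13498 + 190264) - 1*93373 = 176766 - 93373 = 83393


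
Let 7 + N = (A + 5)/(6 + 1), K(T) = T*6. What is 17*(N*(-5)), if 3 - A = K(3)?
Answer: 5015/7 ≈ 716.43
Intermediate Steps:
K(T) = 6*T
A = -15 (A = 3 - 6*3 = 3 - 1*18 = 3 - 18 = -15)
N = -59/7 (N = -7 + (-15 + 5)/(6 + 1) = -7 - 10/7 = -59/7 ≈ -8.4286)
17*(N*(-5)) = 17*(-59/7*(-5)) = 17*(295/7) = 5015/7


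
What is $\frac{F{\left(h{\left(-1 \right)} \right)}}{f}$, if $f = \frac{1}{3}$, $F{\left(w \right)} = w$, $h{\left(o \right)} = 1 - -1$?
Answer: $6$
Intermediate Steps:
$h{\left(o \right)} = 2$ ($h{\left(o \right)} = 1 + 1 = 2$)
$f = \frac{1}{3} \approx 0.33333$
$\frac{F{\left(h{\left(-1 \right)} \right)}}{f} = 2 \frac{1}{\frac{1}{3}} = 2 \cdot 3 = 6$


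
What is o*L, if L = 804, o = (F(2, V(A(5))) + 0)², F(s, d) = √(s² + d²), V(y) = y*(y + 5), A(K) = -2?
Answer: 32160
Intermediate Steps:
V(y) = y*(5 + y)
F(s, d) = √(d² + s²)
o = 40 (o = (√((-2*(5 - 2))² + 2²) + 0)² = (√((-2*3)² + 4) + 0)² = (√((-6)² + 4) + 0)² = (√(36 + 4) + 0)² = (√40 + 0)² = (2*√10 + 0)² = (2*√10)² = 40)
o*L = 40*804 = 32160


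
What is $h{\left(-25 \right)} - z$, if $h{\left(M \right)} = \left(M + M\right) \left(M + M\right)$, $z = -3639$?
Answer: $6139$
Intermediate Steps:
$h{\left(M \right)} = 4 M^{2}$ ($h{\left(M \right)} = 2 M 2 M = 4 M^{2}$)
$h{\left(-25 \right)} - z = 4 \left(-25\right)^{2} - -3639 = 4 \cdot 625 + 3639 = 2500 + 3639 = 6139$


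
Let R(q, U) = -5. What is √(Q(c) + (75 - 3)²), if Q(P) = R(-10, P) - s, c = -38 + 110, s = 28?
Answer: √5151 ≈ 71.771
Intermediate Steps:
c = 72
Q(P) = -33 (Q(P) = -5 - 1*28 = -5 - 28 = -33)
√(Q(c) + (75 - 3)²) = √(-33 + (75 - 3)²) = √(-33 + 72²) = √(-33 + 5184) = √5151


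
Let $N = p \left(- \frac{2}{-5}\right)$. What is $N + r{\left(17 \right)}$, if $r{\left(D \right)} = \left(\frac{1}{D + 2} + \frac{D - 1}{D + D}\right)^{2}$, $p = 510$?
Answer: $\frac{21311677}{104329} \approx 204.27$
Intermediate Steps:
$N = 204$ ($N = 510 \left(- \frac{2}{-5}\right) = 510 \left(\left(-2\right) \left(- \frac{1}{5}\right)\right) = 510 \cdot \frac{2}{5} = 204$)
$r{\left(D \right)} = \left(\frac{1}{2 + D} + \frac{-1 + D}{2 D}\right)^{2}$
$N + r{\left(17 \right)} = 204 + \frac{\left(-2 + 17^{2} + 3 \cdot 17\right)^{2}}{4 \cdot 289 \left(2 + 17\right)^{2}} = 204 + \frac{1}{4} \cdot \frac{1}{289} \cdot \frac{1}{361} \left(-2 + 289 + 51\right)^{2} = 204 + \frac{1}{4} \cdot \frac{1}{289} \cdot \frac{1}{361} \cdot 338^{2} = 204 + \frac{1}{4} \cdot \frac{1}{289} \cdot \frac{1}{361} \cdot 114244 = 204 + \frac{28561}{104329} = \frac{21311677}{104329}$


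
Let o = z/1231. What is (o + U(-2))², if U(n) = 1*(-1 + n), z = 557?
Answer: 9834496/1515361 ≈ 6.4899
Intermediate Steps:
U(n) = -1 + n
o = 557/1231 ≈ 0.45248
(o + U(-2))² = (557/1231 + (-1 - 2))² = (557/1231 - 3)² = (-3136/1231)² = 9834496/1515361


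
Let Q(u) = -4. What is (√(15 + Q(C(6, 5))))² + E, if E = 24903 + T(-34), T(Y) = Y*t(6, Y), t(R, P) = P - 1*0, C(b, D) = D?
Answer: 26070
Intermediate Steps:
t(R, P) = P (t(R, P) = P + 0 = P)
T(Y) = Y² (T(Y) = Y*Y = Y²)
E = 26059 (E = 24903 + (-34)² = 24903 + 1156 = 26059)
(√(15 + Q(C(6, 5))))² + E = (√(15 - 4))² + 26059 = (√11)² + 26059 = 11 + 26059 = 26070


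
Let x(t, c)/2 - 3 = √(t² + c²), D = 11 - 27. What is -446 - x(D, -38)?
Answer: -452 - 20*√17 ≈ -534.46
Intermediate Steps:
D = -16
x(t, c) = 6 + 2*√(c² + t²) (x(t, c) = 6 + 2*√(t² + c²) = 6 + 2*√(c² + t²))
-446 - x(D, -38) = -446 - (6 + 2*√((-38)² + (-16)²)) = -446 - (6 + 2*√(1444 + 256)) = -446 - (6 + 2*√1700) = -446 - (6 + 2*(10*√17)) = -446 - (6 + 20*√17) = -446 + (-6 - 20*√17) = -452 - 20*√17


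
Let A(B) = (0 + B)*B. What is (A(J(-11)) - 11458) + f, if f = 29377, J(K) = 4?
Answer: 17935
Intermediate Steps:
A(B) = B² (A(B) = B*B = B²)
(A(J(-11)) - 11458) + f = (4² - 11458) + 29377 = (16 - 11458) + 29377 = -11442 + 29377 = 17935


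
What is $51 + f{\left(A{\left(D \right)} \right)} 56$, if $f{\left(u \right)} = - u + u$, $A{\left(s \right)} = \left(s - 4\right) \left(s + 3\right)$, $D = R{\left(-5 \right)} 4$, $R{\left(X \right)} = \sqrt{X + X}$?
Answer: $51$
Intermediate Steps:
$R{\left(X \right)} = \sqrt{2} \sqrt{X}$ ($R{\left(X \right)} = \sqrt{2 X} = \sqrt{2} \sqrt{X}$)
$D = 4 i \sqrt{10}$ ($D = \sqrt{2} \sqrt{-5} \cdot 4 = \sqrt{2} i \sqrt{5} \cdot 4 = i \sqrt{10} \cdot 4 = 4 i \sqrt{10} \approx 12.649 i$)
$A{\left(s \right)} = \left(-4 + s\right) \left(3 + s\right)$
$f{\left(u \right)} = 0$
$51 + f{\left(A{\left(D \right)} \right)} 56 = 51 + 0 \cdot 56 = 51 + 0 = 51$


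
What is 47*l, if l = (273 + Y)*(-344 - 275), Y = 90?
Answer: -10560759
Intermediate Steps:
l = -224697 (l = (273 + 90)*(-344 - 275) = 363*(-619) = -224697)
47*l = 47*(-224697) = -10560759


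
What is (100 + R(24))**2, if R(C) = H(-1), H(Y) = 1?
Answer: 10201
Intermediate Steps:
R(C) = 1
(100 + R(24))**2 = (100 + 1)**2 = 101**2 = 10201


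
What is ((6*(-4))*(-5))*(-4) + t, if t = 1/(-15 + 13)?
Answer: -961/2 ≈ -480.50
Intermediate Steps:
t = -½ (t = 1/(-2) = -½ ≈ -0.50000)
((6*(-4))*(-5))*(-4) + t = ((6*(-4))*(-5))*(-4) - ½ = -24*(-5)*(-4) - ½ = 120*(-4) - ½ = -480 - ½ = -961/2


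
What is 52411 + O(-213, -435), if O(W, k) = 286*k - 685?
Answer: -72684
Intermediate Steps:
O(W, k) = -685 + 286*k
52411 + O(-213, -435) = 52411 + (-685 + 286*(-435)) = 52411 + (-685 - 124410) = 52411 - 125095 = -72684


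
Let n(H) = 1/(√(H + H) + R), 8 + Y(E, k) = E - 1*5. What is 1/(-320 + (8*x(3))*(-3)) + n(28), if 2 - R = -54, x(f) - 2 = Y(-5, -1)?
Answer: 119/3520 - √14/1540 ≈ 0.031377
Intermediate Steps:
Y(E, k) = -13 + E (Y(E, k) = -8 + (E - 1*5) = -8 + (E - 5) = -8 + (-5 + E) = -13 + E)
x(f) = -16 (x(f) = 2 + (-13 - 5) = 2 - 18 = -16)
R = 56 (R = 2 - 1*(-54) = 2 + 54 = 56)
n(H) = 1/(56 + √2*√H) (n(H) = 1/(√(H + H) + 56) = 1/(√(2*H) + 56) = 1/(√2*√H + 56) = 1/(56 + √2*√H))
1/(-320 + (8*x(3))*(-3)) + n(28) = 1/(-320 + (8*(-16))*(-3)) + 1/(56 + √2*√28) = 1/(-320 - 128*(-3)) + 1/(56 + √2*(2*√7)) = 1/(-320 + 384) + 1/(56 + 2*√14) = 1/64 + 1/(56 + 2*√14)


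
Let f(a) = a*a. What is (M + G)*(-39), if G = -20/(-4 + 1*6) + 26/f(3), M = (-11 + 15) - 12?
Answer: 1768/3 ≈ 589.33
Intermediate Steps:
f(a) = a²
M = -8 (M = 4 - 12 = -8)
G = -64/9 (G = -20/(-4 + 1*6) + 26/(3²) = -20/(-4 + 6) + 26/9 = -20/2 + 26*(⅑) = -20*½ + 26/9 = -10 + 26/9 = -64/9 ≈ -7.1111)
(M + G)*(-39) = (-8 - 64/9)*(-39) = -136/9*(-39) = 1768/3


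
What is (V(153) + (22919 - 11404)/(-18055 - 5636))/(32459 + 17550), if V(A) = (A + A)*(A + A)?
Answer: 2218318961/1184763219 ≈ 1.8724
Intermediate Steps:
V(A) = 4*A² (V(A) = (2*A)*(2*A) = 4*A²)
(V(153) + (22919 - 11404)/(-18055 - 5636))/(32459 + 17550) = (4*153² + (22919 - 11404)/(-18055 - 5636))/(32459 + 17550) = (4*23409 + 11515/(-23691))/50009 = (93636 + 11515*(-1/23691))*(1/50009) = (93636 - 11515/23691)*(1/50009) = (2218318961/23691)*(1/50009) = 2218318961/1184763219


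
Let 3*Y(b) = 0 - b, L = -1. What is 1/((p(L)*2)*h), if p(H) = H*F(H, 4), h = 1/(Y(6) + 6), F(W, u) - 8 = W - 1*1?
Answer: -⅓ ≈ -0.33333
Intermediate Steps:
Y(b) = -b/3 (Y(b) = (0 - b)/3 = (-b)/3 = -b/3)
F(W, u) = 7 + W (F(W, u) = 8 + (W - 1*1) = 8 + (W - 1) = 8 + (-1 + W) = 7 + W)
h = ¼ (h = 1/(-⅓*6 + 6) = 1/(-2 + 6) = 1/4 = ¼ ≈ 0.25000)
p(H) = H*(7 + H)
1/((p(L)*2)*h) = 1/((-(7 - 1)*2)*(¼)) = 1/((-1*6*2)*(¼)) = 1/(-6*2*(¼)) = 1/(-12*¼) = 1/(-3) = -⅓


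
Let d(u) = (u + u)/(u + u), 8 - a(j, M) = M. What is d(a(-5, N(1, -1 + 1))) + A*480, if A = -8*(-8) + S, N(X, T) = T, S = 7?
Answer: 34081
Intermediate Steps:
a(j, M) = 8 - M
A = 71 (A = -8*(-8) + 7 = 64 + 7 = 71)
d(u) = 1 (d(u) = (2*u)/((2*u)) = (2*u)*(1/(2*u)) = 1)
d(a(-5, N(1, -1 + 1))) + A*480 = 1 + 71*480 = 1 + 34080 = 34081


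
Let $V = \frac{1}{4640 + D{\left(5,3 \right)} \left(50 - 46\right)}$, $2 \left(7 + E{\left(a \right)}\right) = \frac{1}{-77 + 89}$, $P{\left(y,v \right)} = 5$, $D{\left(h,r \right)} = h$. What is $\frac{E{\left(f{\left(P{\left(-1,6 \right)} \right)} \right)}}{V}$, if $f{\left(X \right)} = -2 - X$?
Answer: $- \frac{194555}{6} \approx -32426.0$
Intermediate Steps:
$E{\left(a \right)} = - \frac{167}{24}$ ($E{\left(a \right)} = -7 + \frac{1}{2 \left(-77 + 89\right)} = -7 + \frac{1}{2 \cdot 12} = -7 + \frac{1}{2} \cdot \frac{1}{12} = -7 + \frac{1}{24} = - \frac{167}{24}$)
$V = \frac{1}{4660}$ ($V = \frac{1}{4640 + 5 \left(50 - 46\right)} = \frac{1}{4640 + 5 \cdot 4} = \frac{1}{4640 + 20} = \frac{1}{4660} \approx 0.00021459$)
$\frac{E{\left(f{\left(P{\left(-1,6 \right)} \right)} \right)}}{V} = - \frac{167 \frac{1}{\frac{1}{4660}}}{24} = \left(- \frac{167}{24}\right) 4660 = - \frac{194555}{6}$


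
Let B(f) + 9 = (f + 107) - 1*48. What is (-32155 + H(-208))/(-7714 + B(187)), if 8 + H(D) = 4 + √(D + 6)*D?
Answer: 32159/7477 + 208*I*√202/7477 ≈ 4.3011 + 0.39538*I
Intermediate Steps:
H(D) = -4 + D*√(6 + D) (H(D) = -8 + (4 + √(D + 6)*D) = -8 + (4 + √(6 + D)*D) = -8 + (4 + D*√(6 + D)) = -4 + D*√(6 + D))
B(f) = 50 + f (B(f) = -9 + ((f + 107) - 1*48) = -9 + ((107 + f) - 48) = -9 + (59 + f) = 50 + f)
(-32155 + H(-208))/(-7714 + B(187)) = (-32155 + (-4 - 208*√(6 - 208)))/(-7714 + (50 + 187)) = (-32155 + (-4 - 208*I*√202))/(-7714 + 237) = (-32155 + (-4 - 208*I*√202))/(-7477) = (-32155 + (-4 - 208*I*√202))*(-1/7477) = (-32159 - 208*I*√202)*(-1/7477) = 32159/7477 + 208*I*√202/7477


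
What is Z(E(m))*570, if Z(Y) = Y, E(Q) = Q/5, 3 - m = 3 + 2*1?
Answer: -228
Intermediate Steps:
m = -2 (m = 3 - (3 + 2*1) = 3 - (3 + 2) = 3 - 1*5 = 3 - 5 = -2)
E(Q) = Q/5 (E(Q) = Q*(⅕) = Q/5)
Z(E(m))*570 = ((⅕)*(-2))*570 = -⅖*570 = -228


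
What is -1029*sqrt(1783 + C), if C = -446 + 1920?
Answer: -1029*sqrt(3257) ≈ -58725.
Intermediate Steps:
C = 1474
-1029*sqrt(1783 + C) = -1029*sqrt(1783 + 1474) = -1029*sqrt(3257)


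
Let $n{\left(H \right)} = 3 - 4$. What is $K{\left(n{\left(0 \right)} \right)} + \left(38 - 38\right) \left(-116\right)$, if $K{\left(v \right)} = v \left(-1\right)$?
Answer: $1$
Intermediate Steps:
$n{\left(H \right)} = -1$
$K{\left(v \right)} = - v$
$K{\left(n{\left(0 \right)} \right)} + \left(38 - 38\right) \left(-116\right) = \left(-1\right) \left(-1\right) + \left(38 - 38\right) \left(-116\right) = 1 + \left(38 - 38\right) \left(-116\right) = 1 + 0 \left(-116\right) = 1 + 0 = 1$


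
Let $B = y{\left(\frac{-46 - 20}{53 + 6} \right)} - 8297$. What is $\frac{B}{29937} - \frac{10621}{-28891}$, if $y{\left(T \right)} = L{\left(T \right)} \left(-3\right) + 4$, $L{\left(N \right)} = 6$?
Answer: $\frac{77847776}{864909867} \approx 0.090007$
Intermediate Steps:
$y{\left(T \right)} = -14$ ($y{\left(T \right)} = 6 \left(-3\right) + 4 = -18 + 4 = -14$)
$B = -8311$ ($B = -14 - 8297 = -8311$)
$\frac{B}{29937} - \frac{10621}{-28891} = - \frac{8311}{29937} - \frac{10621}{-28891} = \left(-8311\right) \frac{1}{29937} - - \frac{10621}{28891} = - \frac{8311}{29937} + \frac{10621}{28891} = \frac{77847776}{864909867}$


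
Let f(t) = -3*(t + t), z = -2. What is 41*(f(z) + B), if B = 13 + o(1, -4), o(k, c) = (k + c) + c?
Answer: 738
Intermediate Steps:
o(k, c) = k + 2*c (o(k, c) = (c + k) + c = k + 2*c)
f(t) = -6*t
B = 6 (B = 13 + (1 + 2*(-4)) = 13 + (1 - 8) = 13 - 7 = 6)
41*(f(z) + B) = 41*(-6*(-2) + 6) = 41*(12 + 6) = 41*18 = 738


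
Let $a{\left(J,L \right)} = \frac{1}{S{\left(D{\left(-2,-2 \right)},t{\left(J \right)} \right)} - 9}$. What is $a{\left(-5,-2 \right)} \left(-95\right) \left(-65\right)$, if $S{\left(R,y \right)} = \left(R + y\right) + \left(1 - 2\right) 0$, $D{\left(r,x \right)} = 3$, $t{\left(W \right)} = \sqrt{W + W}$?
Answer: $- \frac{18525}{23} - \frac{6175 i \sqrt{10}}{46} \approx -805.43 - 424.5 i$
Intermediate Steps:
$t{\left(W \right)} = \sqrt{2} \sqrt{W}$ ($t{\left(W \right)} = \sqrt{2 W} = \sqrt{2} \sqrt{W}$)
$S{\left(R,y \right)} = R + y$ ($S{\left(R,y \right)} = \left(R + y\right) - 0 = \left(R + y\right) + 0 = R + y$)
$a{\left(J,L \right)} = \frac{1}{-6 + \sqrt{2} \sqrt{J}}$ ($a{\left(J,L \right)} = \frac{1}{\left(3 + \sqrt{2} \sqrt{J}\right) - 9} = \frac{1}{-6 + \sqrt{2} \sqrt{J}}$)
$a{\left(-5,-2 \right)} \left(-95\right) \left(-65\right) = \frac{1}{-6 + \sqrt{2} \sqrt{-5}} \left(-95\right) \left(-65\right) = \frac{1}{-6 + \sqrt{2} i \sqrt{5}} \left(-95\right) \left(-65\right) = \frac{1}{-6 + i \sqrt{10}} \left(-95\right) \left(-65\right) = - \frac{95}{-6 + i \sqrt{10}} \left(-65\right) = \frac{6175}{-6 + i \sqrt{10}}$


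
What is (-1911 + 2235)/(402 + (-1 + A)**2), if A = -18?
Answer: 324/763 ≈ 0.42464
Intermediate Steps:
(-1911 + 2235)/(402 + (-1 + A)**2) = (-1911 + 2235)/(402 + (-1 - 18)**2) = 324/(402 + (-19)**2) = 324/(402 + 361) = 324/763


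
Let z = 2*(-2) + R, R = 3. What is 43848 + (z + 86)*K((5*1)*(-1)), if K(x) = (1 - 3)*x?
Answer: 44698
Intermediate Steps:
K(x) = -2*x
z = -1 (z = 2*(-2) + 3 = -4 + 3 = -1)
43848 + (z + 86)*K((5*1)*(-1)) = 43848 + (-1 + 86)*(-2*5*1*(-1)) = 43848 + 85*(-10*(-1)) = 43848 + 85*(-2*(-5)) = 43848 + 85*10 = 43848 + 850 = 44698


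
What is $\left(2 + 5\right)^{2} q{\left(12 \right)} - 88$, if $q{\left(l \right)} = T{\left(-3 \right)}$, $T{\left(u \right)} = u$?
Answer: $-235$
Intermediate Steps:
$q{\left(l \right)} = -3$
$\left(2 + 5\right)^{2} q{\left(12 \right)} - 88 = \left(2 + 5\right)^{2} \left(-3\right) - 88 = 7^{2} \left(-3\right) - 88 = 49 \left(-3\right) - 88 = -147 - 88 = -235$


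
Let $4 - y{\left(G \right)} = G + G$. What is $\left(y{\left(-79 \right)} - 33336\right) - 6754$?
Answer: $-39928$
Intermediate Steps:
$y{\left(G \right)} = 4 - 2 G$ ($y{\left(G \right)} = 4 - \left(G + G\right) = 4 - 2 G$)
$\left(y{\left(-79 \right)} - 33336\right) - 6754 = \left(\left(4 - -158\right) - 33336\right) - 6754 = \left(\left(4 + 158\right) - 33336\right) - 6754 = \left(162 - 33336\right) - 6754 = -33174 - 6754 = -39928$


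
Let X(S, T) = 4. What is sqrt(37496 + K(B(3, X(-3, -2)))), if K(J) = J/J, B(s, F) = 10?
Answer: sqrt(37497) ≈ 193.64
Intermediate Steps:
K(J) = 1
sqrt(37496 + K(B(3, X(-3, -2)))) = sqrt(37496 + 1) = sqrt(37497)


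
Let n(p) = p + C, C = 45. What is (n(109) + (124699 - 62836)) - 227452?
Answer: -165435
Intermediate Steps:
n(p) = 45 + p (n(p) = p + 45 = 45 + p)
(n(109) + (124699 - 62836)) - 227452 = ((45 + 109) + (124699 - 62836)) - 227452 = (154 + 61863) - 227452 = 62017 - 227452 = -165435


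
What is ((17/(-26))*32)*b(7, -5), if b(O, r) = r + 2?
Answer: 816/13 ≈ 62.769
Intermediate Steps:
b(O, r) = 2 + r
((17/(-26))*32)*b(7, -5) = ((17/(-26))*32)*(2 - 5) = ((17*(-1/26))*32)*(-3) = -17/26*32*(-3) = -272/13*(-3) = 816/13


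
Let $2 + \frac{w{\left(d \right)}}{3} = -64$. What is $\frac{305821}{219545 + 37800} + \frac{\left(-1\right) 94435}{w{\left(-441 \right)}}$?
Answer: $\frac{2214811603}{4632210} \approx 478.13$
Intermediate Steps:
$w{\left(d \right)} = -198$ ($w{\left(d \right)} = -6 + 3 \left(-64\right) = -6 - 192 = -198$)
$\frac{305821}{219545 + 37800} + \frac{\left(-1\right) 94435}{w{\left(-441 \right)}} = \frac{305821}{219545 + 37800} + \frac{\left(-1\right) 94435}{-198} = \frac{305821}{257345} - - \frac{8585}{18} = 305821 \cdot \frac{1}{257345} + \frac{8585}{18} = \frac{305821}{257345} + \frac{8585}{18} = \frac{2214811603}{4632210}$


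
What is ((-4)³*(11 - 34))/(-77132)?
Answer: -368/19283 ≈ -0.019084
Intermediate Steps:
((-4)³*(11 - 34))/(-77132) = -64*(-23)*(-1/77132) = 1472*(-1/77132) = -368/19283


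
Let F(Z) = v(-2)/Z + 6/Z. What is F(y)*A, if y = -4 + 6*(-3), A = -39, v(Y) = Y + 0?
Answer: 78/11 ≈ 7.0909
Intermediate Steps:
v(Y) = Y
y = -22 (y = -4 - 18 = -22)
F(Z) = 4/Z (F(Z) = -2/Z + 6/Z = 4/Z)
F(y)*A = (4/(-22))*(-39) = (4*(-1/22))*(-39) = -2/11*(-39) = 78/11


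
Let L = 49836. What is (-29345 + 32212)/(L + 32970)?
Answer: 2867/82806 ≈ 0.034623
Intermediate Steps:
(-29345 + 32212)/(L + 32970) = (-29345 + 32212)/(49836 + 32970) = 2867/82806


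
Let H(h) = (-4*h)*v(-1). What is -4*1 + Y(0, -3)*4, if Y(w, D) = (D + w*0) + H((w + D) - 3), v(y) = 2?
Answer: 176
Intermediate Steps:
H(h) = -8*h (H(h) = -4*h*2 = -8*h)
Y(w, D) = 24 - 8*w - 7*D (Y(w, D) = (D + w*0) - 8*((w + D) - 3) = (D + 0) - 8*((D + w) - 3) = D - 8*(-3 + D + w) = D + (24 - 8*D - 8*w) = 24 - 8*w - 7*D)
-4*1 + Y(0, -3)*4 = -4*1 + (24 - 8*0 - 7*(-3))*4 = -4 + (24 + 0 + 21)*4 = -4 + 45*4 = -4 + 180 = 176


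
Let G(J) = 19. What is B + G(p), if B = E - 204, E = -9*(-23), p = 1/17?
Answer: 22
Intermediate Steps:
p = 1/17 ≈ 0.058824
E = 207
B = 3 (B = 207 - 204 = 3)
B + G(p) = 3 + 19 = 22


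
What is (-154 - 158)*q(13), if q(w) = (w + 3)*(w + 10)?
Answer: -114816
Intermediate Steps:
q(w) = (3 + w)*(10 + w)
(-154 - 158)*q(13) = (-154 - 158)*(30 + 13² + 13*13) = -312*(30 + 169 + 169) = -312*368 = -114816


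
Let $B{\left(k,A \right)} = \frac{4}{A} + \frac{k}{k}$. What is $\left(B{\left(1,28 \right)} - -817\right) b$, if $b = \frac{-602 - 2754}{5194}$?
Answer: $- \frac{9609906}{18179} \approx -528.63$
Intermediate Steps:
$B{\left(k,A \right)} = 1 + \frac{4}{A}$ ($B{\left(k,A \right)} = \frac{4}{A} + 1 = 1 + \frac{4}{A}$)
$b = - \frac{1678}{2597}$ ($b = \left(-602 - 2754\right) \frac{1}{5194} = \left(-3356\right) \frac{1}{5194} = - \frac{1678}{2597} \approx -0.64613$)
$\left(B{\left(1,28 \right)} - -817\right) b = \left(\frac{4 + 28}{28} - -817\right) \left(- \frac{1678}{2597}\right) = \left(\frac{1}{28} \cdot 32 + 817\right) \left(- \frac{1678}{2597}\right) = \left(\frac{8}{7} + 817\right) \left(- \frac{1678}{2597}\right) = \frac{5727}{7} \left(- \frac{1678}{2597}\right) = - \frac{9609906}{18179}$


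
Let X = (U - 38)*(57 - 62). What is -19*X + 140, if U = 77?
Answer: 3845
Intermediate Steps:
X = -195 (X = (77 - 38)*(57 - 62) = 39*(-5) = -195)
-19*X + 140 = -19*(-195) + 140 = 3705 + 140 = 3845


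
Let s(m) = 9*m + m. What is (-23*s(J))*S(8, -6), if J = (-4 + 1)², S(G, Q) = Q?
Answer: 12420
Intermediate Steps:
J = 9 (J = (-3)² = 9)
s(m) = 10*m
(-23*s(J))*S(8, -6) = -230*9*(-6) = -23*90*(-6) = -2070*(-6) = 12420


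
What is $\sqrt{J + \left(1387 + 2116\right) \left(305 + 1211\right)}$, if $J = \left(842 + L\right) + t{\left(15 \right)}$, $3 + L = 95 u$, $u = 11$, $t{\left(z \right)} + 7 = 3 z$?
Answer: $\sqrt{5312470} \approx 2304.9$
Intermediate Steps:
$t{\left(z \right)} = -7 + 3 z$
$L = 1042$ ($L = -3 + 95 \cdot 11 = -3 + 1045 = 1042$)
$J = 1922$ ($J = \left(842 + 1042\right) + \left(-7 + 3 \cdot 15\right) = 1884 + \left(-7 + 45\right) = 1884 + 38 = 1922$)
$\sqrt{J + \left(1387 + 2116\right) \left(305 + 1211\right)} = \sqrt{1922 + \left(1387 + 2116\right) \left(305 + 1211\right)} = \sqrt{1922 + 3503 \cdot 1516} = \sqrt{1922 + 5310548} = \sqrt{5312470}$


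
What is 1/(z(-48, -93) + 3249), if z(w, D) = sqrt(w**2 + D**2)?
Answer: 361/1171672 - sqrt(1217)/3515016 ≈ 0.00029818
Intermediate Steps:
z(w, D) = sqrt(D**2 + w**2)
1/(z(-48, -93) + 3249) = 1/(sqrt((-93)**2 + (-48)**2) + 3249) = 1/(sqrt(8649 + 2304) + 3249) = 1/(sqrt(10953) + 3249) = 1/(3*sqrt(1217) + 3249) = 1/(3249 + 3*sqrt(1217))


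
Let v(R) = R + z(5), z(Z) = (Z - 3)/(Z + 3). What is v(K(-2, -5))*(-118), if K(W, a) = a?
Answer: 1121/2 ≈ 560.50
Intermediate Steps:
z(Z) = (-3 + Z)/(3 + Z)
v(R) = ¼ + R (v(R) = R + (-3 + 5)/(3 + 5) = R + 2/8 = R + (⅛)*2 = R + ¼ = ¼ + R)
v(K(-2, -5))*(-118) = (¼ - 5)*(-118) = -19/4*(-118) = 1121/2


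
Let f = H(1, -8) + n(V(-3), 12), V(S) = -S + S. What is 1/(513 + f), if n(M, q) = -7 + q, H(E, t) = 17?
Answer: 1/535 ≈ 0.0018692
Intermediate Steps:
V(S) = 0
f = 22 (f = 17 + (-7 + 12) = 17 + 5 = 22)
1/(513 + f) = 1/(513 + 22) = 1/535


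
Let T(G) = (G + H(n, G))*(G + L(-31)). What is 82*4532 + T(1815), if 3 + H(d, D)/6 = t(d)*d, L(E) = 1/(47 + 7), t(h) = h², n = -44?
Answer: -16632540227/18 ≈ -9.2403e+8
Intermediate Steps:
L(E) = 1/54
H(d, D) = -18 + 6*d³ (H(d, D) = -18 + 6*(d²*d) = -18 + 6*d³)
T(G) = (-511122 + G)*(1/54 + G) (T(G) = (G + (-18 + 6*(-44)³))*(G + 1/54) = (G + (-18 + 6*(-85184)))*(1/54 + G) = (G + (-18 - 511104))*(1/54 + G) = (G - 511122)*(1/54 + G) = (-511122 + G)*(1/54 + G))
82*4532 + T(1815) = 82*4532 + (-85187/9 + 1815² - 27600587/54*1815) = 371624 + (-85187/9 + 3294225 - 16698355135/18) = 371624 - 16639229459/18 = -16632540227/18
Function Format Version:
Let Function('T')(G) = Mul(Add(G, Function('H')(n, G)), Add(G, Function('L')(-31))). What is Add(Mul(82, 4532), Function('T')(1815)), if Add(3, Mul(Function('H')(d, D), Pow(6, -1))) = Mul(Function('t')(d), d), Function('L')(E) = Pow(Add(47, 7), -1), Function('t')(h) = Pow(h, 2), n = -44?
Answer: Rational(-16632540227, 18) ≈ -9.2403e+8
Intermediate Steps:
Function('L')(E) = Rational(1, 54) (Function('L')(E) = Pow(54, -1) = Rational(1, 54))
Function('H')(d, D) = Add(-18, Mul(6, Pow(d, 3))) (Function('H')(d, D) = Add(-18, Mul(6, Mul(Pow(d, 2), d))) = Add(-18, Mul(6, Pow(d, 3))))
Function('T')(G) = Mul(Add(-511122, G), Add(Rational(1, 54), G)) (Function('T')(G) = Mul(Add(G, Add(-18, Mul(6, Pow(-44, 3)))), Add(G, Rational(1, 54))) = Mul(Add(G, Add(-18, Mul(6, -85184))), Add(Rational(1, 54), G)) = Mul(Add(G, Add(-18, -511104)), Add(Rational(1, 54), G)) = Mul(Add(G, -511122), Add(Rational(1, 54), G)) = Mul(Add(-511122, G), Add(Rational(1, 54), G)))
Add(Mul(82, 4532), Function('T')(1815)) = Add(Mul(82, 4532), Add(Rational(-85187, 9), Pow(1815, 2), Mul(Rational(-27600587, 54), 1815))) = Add(371624, Add(Rational(-85187, 9), 3294225, Rational(-16698355135, 18))) = Add(371624, Rational(-16639229459, 18)) = Rational(-16632540227, 18)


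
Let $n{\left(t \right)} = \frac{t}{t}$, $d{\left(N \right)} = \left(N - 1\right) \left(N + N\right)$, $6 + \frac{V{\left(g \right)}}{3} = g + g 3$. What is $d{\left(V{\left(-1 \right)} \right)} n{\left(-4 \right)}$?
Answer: $1860$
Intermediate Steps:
$V{\left(g \right)} = -18 + 12 g$ ($V{\left(g \right)} = -18 + 3 \left(g + g 3\right) = -18 + 3 \left(g + 3 g\right) = -18 + 3 \cdot 4 g = -18 + 12 g$)
$d{\left(N \right)} = 2 N \left(-1 + N\right)$ ($d{\left(N \right)} = \left(-1 + N\right) 2 N = 2 N \left(-1 + N\right)$)
$n{\left(t \right)} = 1$
$d{\left(V{\left(-1 \right)} \right)} n{\left(-4 \right)} = 2 \left(-18 + 12 \left(-1\right)\right) \left(-1 + \left(-18 + 12 \left(-1\right)\right)\right) 1 = 2 \left(-18 - 12\right) \left(-1 - 30\right) 1 = 2 \left(-30\right) \left(-1 - 30\right) 1 = 2 \left(-30\right) \left(-31\right) 1 = 1860 \cdot 1 = 1860$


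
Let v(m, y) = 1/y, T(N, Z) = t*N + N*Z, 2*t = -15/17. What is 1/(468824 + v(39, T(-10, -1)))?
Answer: 245/114861897 ≈ 2.1330e-6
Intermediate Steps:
t = -15/34 (t = (-15/17)/2 = (-15*1/17)/2 = (1/2)*(-15/17) = -15/34 ≈ -0.44118)
T(N, Z) = -15*N/34 + N*Z
1/(468824 + v(39, T(-10, -1))) = 1/(468824 + 1/((1/34)*(-10)*(-15 + 34*(-1)))) = 1/(468824 + 1/((1/34)*(-10)*(-15 - 34))) = 1/(468824 + 1/((1/34)*(-10)*(-49))) = 1/(468824 + 1/(245/17)) = 1/(468824 + 17/245) = 1/(114861897/245) = 245/114861897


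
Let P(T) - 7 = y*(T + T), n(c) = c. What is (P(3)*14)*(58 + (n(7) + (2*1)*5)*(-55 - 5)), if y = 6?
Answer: -579124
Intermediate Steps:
P(T) = 7 + 12*T (P(T) = 7 + 6*(T + T) = 7 + 6*(2*T) = 7 + 12*T)
(P(3)*14)*(58 + (n(7) + (2*1)*5)*(-55 - 5)) = ((7 + 12*3)*14)*(58 + (7 + (2*1)*5)*(-55 - 5)) = ((7 + 36)*14)*(58 + (7 + 2*5)*(-60)) = (43*14)*(58 + (7 + 10)*(-60)) = 602*(58 + 17*(-60)) = 602*(58 - 1020) = 602*(-962) = -579124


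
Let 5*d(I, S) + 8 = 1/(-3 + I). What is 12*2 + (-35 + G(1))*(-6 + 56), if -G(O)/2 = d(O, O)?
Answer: -1556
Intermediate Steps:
d(I, S) = -8/5 + 1/(5*(-3 + I))
G(O) = -2*(25 - 8*O)/(5*(-3 + O))
12*2 + (-35 + G(1))*(-6 + 56) = 12*2 + (-35 + 2*(-25 + 8*1)/(5*(-3 + 1)))*(-6 + 56) = 24 + (-35 + (⅖)*(-25 + 8)/(-2))*50 = 24 + (-35 + (⅖)*(-½)*(-17))*50 = 24 + (-35 + 17/5)*50 = 24 - 158/5*50 = 24 - 1580 = -1556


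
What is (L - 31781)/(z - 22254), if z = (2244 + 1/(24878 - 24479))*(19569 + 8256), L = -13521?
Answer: -860738/1185925199 ≈ -0.00072579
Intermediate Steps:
z = 1186348025/19 (z = (2244 + 1/399)*27825 = (895357/399)*27825 = 1186348025/19 ≈ 6.2439e+7)
(L - 31781)/(z - 22254) = (-13521 - 31781)/(1186348025/19 - 22254) = -45302/1185925199/19 = -45302*19/1185925199 = -860738/1185925199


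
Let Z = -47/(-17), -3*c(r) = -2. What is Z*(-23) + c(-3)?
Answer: -3209/51 ≈ -62.922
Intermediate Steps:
c(r) = 2/3 (c(r) = -1/3*(-2) = 2/3)
Z = 47/17 (Z = -47*(-1/17) = 47/17 ≈ 2.7647)
Z*(-23) + c(-3) = (47/17)*(-23) + 2/3 = -1081/17 + 2/3 = -3209/51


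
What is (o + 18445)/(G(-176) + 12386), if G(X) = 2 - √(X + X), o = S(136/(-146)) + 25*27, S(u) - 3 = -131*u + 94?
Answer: 150765057/96575788 + 48681*I*√22/96575788 ≈ 1.5611 + 0.0023643*I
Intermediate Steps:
S(u) = 97 - 131*u (S(u) = 3 + (-131*u + 94) = 3 + (94 - 131*u) = 97 - 131*u)
o = 65264/73 (o = (97 - 17816/(-146)) + 25*27 = (97 - 17816*(-1)/146) + 675 = (97 - 131*(-68/73)) + 675 = (97 + 8908/73) + 675 = 15989/73 + 675 = 65264/73 ≈ 894.03)
G(X) = 2 - √2*√X (G(X) = 2 - √(2*X) = 2 - √2*√X)
(o + 18445)/(G(-176) + 12386) = (65264/73 + 18445)/((2 - √2*√(-176)) + 12386) = 1411749/(73*((2 - √2*4*I*√11) + 12386)) = 1411749/(73*((2 - 4*I*√22) + 12386)) = 1411749/(73*(12388 - 4*I*√22))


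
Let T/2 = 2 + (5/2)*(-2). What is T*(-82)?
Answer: 492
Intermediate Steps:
T = -6 (T = 2*(2 + (5/2)*(-2)) = 2*(2 - 5) = 2*(-3) = -6)
T*(-82) = -6*(-82) = 492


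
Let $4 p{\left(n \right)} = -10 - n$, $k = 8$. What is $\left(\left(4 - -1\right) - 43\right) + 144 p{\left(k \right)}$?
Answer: $-686$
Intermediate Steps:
$p{\left(n \right)} = - \frac{5}{2} - \frac{n}{4}$ ($p{\left(n \right)} = \frac{-10 - n}{4} = - \frac{5}{2} - \frac{n}{4}$)
$\left(\left(4 - -1\right) - 43\right) + 144 p{\left(k \right)} = \left(\left(4 - -1\right) - 43\right) + 144 \left(- \frac{5}{2} - 2\right) = \left(\left(4 + 1\right) - 43\right) + 144 \left(- \frac{5}{2} - 2\right) = \left(5 - 43\right) + 144 \left(- \frac{9}{2}\right) = -38 - 648 = -686$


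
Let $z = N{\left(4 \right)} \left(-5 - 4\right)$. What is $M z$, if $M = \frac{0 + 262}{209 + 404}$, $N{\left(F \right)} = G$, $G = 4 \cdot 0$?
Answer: $0$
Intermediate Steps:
$G = 0$
$N{\left(F \right)} = 0$
$M = \frac{262}{613} \approx 0.42741$
$z = 0$ ($z = 0 \left(-5 - 4\right) = 0 \left(-9\right) = 0$)
$M z = \frac{262}{613} \cdot 0 = 0$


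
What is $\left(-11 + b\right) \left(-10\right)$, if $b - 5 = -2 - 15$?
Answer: $230$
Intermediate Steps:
$b = -12$ ($b = 5 - 17 = -12$)
$\left(-11 + b\right) \left(-10\right) = \left(-11 - 12\right) \left(-10\right) = \left(-23\right) \left(-10\right) = 230$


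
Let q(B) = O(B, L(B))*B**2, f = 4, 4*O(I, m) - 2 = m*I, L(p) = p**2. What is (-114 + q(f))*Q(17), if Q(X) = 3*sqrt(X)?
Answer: 450*sqrt(17) ≈ 1855.4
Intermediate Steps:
O(I, m) = 1/2 + I*m/4 (O(I, m) = 1/2 + (m*I)/4 = 1/2 + (I*m)/4 = 1/2 + I*m/4)
q(B) = B**2*(1/2 + B**3/4) (q(B) = (1/2 + B*B**2/4)*B**2 = (1/2 + B**3/4)*B**2 = B**2*(1/2 + B**3/4))
(-114 + q(f))*Q(17) = (-114 + (1/4)*4**2*(2 + 4**3))*(3*sqrt(17)) = (-114 + (1/4)*16*(2 + 64))*(3*sqrt(17)) = (-114 + (1/4)*16*66)*(3*sqrt(17)) = (-114 + 264)*(3*sqrt(17)) = 150*(3*sqrt(17)) = 450*sqrt(17)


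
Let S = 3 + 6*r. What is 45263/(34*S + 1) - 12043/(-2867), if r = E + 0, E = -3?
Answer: -123639134/1459303 ≈ -84.725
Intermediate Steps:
r = -3 (r = -3 + 0 = -3)
S = -15 (S = 3 + 6*(-3) = 3 - 18 = -15)
45263/(34*S + 1) - 12043/(-2867) = 45263/(34*(-15) + 1) - 12043/(-2867) = 45263/(-510 + 1) - 12043*(-1/2867) = 45263/(-509) + 12043/2867 = 45263*(-1/509) + 12043/2867 = -45263/509 + 12043/2867 = -123639134/1459303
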